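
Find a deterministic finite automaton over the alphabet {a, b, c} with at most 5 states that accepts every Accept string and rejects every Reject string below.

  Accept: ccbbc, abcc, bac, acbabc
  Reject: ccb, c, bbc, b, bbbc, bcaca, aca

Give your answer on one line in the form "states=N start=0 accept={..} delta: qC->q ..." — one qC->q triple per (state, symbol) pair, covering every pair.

Grow the machine one transition at a time. Run the examples from 0; the earliest place one falls off (shortest prefix, ties alphabetical) gets sent to the lowest-numbered state that keeps every Accept/Reject pair distinguishable — a pair clashes when both reach the same state with identical unread suffix — and to a fresh state only if none does.
a: 0a undefined. 0a->0: ok.
b: 0b undefined. 0b->0: no, bac/c meet in 0 with "c" left. Open state 1: 0b->1.
c: 0c undefined. 0c->0: no, ccbbc/bbc meet in 1 with "bc" left. 0c->1: ok.
ba: 1a undefined. 1a->0: no, bac/c meet in 1. 1a->1: ok.
bb: 1b undefined. 1b->0: no, bac/bbbc meet in 1 with "c" left. 1b->1: no, bac/bbc meet in 1 with "c" left. Open state 2: 1b->2.
bc: 1c undefined. 1c->0: no, ccbbc/bbc meet in 2 with "c" left. 1c->1: no, ccbbc/bbbc meet in 2 with "bc" left. 1c->2: no, abcc/bbc meet in 2 with "c" left. Open state 3: 1c->3.
bbb: 2b undefined. 2b->0: ok.
bbc: 2c undefined. 2c->0: ok.
bca: 3a undefined. 3a->0: ok.
ccb: 3b undefined. 3b->0: ok.
abcc: 3c undefined. 3c->0: no, abcc/ccb meet in 0. 3c->1: no, abcc/c meet in 1. 3c->2: ok.
acba: 2a undefined. 2a->0: ok.
All examples now run through 4 states with every (state, symbol) defined. Accept strings end in {2,3}, Reject strings end in {0,1}; accept={2,3}.

states=4 start=0 accept={2,3} delta: 0a->0 0b->1 0c->1 1a->1 1b->2 1c->3 2a->0 2b->0 2c->0 3a->0 3b->0 3c->2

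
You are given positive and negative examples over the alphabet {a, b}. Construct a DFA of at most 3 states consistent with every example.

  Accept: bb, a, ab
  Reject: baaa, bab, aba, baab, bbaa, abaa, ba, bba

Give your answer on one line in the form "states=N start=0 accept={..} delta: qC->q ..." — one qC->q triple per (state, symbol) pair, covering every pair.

State merging on the prefix tree: take the shortest (then alphabetical) example prefix whose next move is undefined and point that move at state 0, else 1, else 2, ...; a target is out if some Accept/Reject pair would then sit in one state with the same input left (inseparable). If every existing state is out, open a new one.
a: 0a undefined. 0a->0: ok.
b: 0b undefined. 0b->0: no, bb/baaa meet in 0. Open state 1: 0b->1.
ba: 1a undefined. 1a->0: no, a/baaa meet in 0. 1a->1: no, bb/bab meet in 1 with "b" left. Open state 2: 1a->2.
bb: 1b undefined. 1b->0: no, bb/bbaa meet in 0. 1b->1: ok.
baa: 2a undefined. 2a->0: no, bb/baab meet in 1. 2a->1: no, bb/baab meet in 1. 2a->2: ok.
bab: 2b undefined. 2b->0: no, a/bab meet in 0. 2b->1: no, bb/bab meet in 1. 2b->2: ok.
All examples now run through 3 states with every (state, symbol) defined. Accept strings end in {0,1}, Reject strings end in {2}; accept={0,1}.

states=3 start=0 accept={0,1} delta: 0a->0 0b->1 1a->2 1b->1 2a->2 2b->2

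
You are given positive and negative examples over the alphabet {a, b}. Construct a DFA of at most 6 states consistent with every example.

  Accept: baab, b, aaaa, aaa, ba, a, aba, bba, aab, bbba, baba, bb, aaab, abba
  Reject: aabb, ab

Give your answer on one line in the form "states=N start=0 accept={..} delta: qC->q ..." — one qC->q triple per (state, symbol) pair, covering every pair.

Grow the machine one transition at a time. Run the examples from 0; the earliest place one falls off (shortest prefix, ties alphabetical) gets sent to the lowest-numbered state that keeps every Accept/Reject pair distinguishable — a pair clashes when both reach the same state with identical unread suffix — and to a fresh state only if none does.
a: 0a undefined. 0a->0: no, b/ab meet in 0 with "b" left. Open state 1: 0a->1.
b: 0b undefined. 0b->0: ok.
aa: 1a undefined. 1a->0: no, baab/aabb meet in 0. 1a->1: no, baab/ab meet in 1 with "b" left. Open state 2: 1a->2.
ab: 1b undefined. 1b->0: no, b/ab meet in 0. 1b->1: no, ba/ab meet in 1. 1b->2: ok.
aaa: 2a undefined. 2a->0: ok.
aab: 2b undefined. 2b->0: no, baab/aabb meet in 0. 2b->1: no, abba/aabb meet in 2. 2b->2: no, baab/aabb meet in 2. Open state 3: 2b->3.
aabb: 3b undefined. 3b->0: no, b/aabb meet in 0. 3b->1: no, aaaa/aabb meet in 1. 3b->2: ok.
abba: 3a undefined. 3a->0: ok.
All examples now run through 4 states with every (state, symbol) defined. Accept strings end in {0,1,3}, Reject strings end in {2}; accept={0,1,3}.

states=4 start=0 accept={0,1,3} delta: 0a->1 0b->0 1a->2 1b->2 2a->0 2b->3 3a->0 3b->2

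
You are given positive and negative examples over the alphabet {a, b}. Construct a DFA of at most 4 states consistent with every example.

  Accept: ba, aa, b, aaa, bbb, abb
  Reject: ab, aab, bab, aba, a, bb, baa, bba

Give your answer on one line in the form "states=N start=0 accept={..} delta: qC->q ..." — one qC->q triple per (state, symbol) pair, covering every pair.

states=4 start=0 accept={2,3} delta: 0a->1 0b->2 1a->2 1b->0 2a->3 2b->0 3a->0 3b->0

State merging on the prefix tree: take the shortest (then alphabetical) example prefix whose next move is undefined and point that move at state 0, else 1, else 2, ...; a target is out if some Accept/Reject pair would then sit in one state with the same input left (inseparable). If every existing state is out, open a new one.
a: 0a undefined. 0a->0: no, ba/aba meet in 0 with "ba" left. Open state 1: 0a->1.
b: 0b undefined. 0b->0: no, ba/a meet in 1. 0b->1: no, b/a meet in 1. Open state 2: 0b->2.
aa: 1a undefined. 1a->0: no, b/aab meet in 2. 1a->1: no, aa/a meet in 1. 1a->2: ok.
ab: 1b undefined. 1b->0: ok.
ba: 2a undefined. 2a->0: no, ba/ab meet in 0. 2a->1: no, ba/aba meet in 1. 2a->2: no, ba/baa meet in 2. Open state 3: 2a->3.
bb: 2b undefined. 2b->0: ok.
baa: 3a undefined. 3a->0: ok.
bab: 3b undefined. 3b->0: ok.
All examples now run through 4 states with every (state, symbol) defined. Accept strings end in {2,3}, Reject strings end in {0,1}; accept={2,3}.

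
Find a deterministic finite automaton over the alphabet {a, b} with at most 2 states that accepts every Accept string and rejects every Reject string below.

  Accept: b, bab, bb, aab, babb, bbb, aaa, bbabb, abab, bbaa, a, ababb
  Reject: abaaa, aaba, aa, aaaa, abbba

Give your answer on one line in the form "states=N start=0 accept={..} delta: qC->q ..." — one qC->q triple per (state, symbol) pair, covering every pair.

states=2 start=0 accept={1} delta: 0a->1 0b->1 1a->0 1b->1

Fold the examples into a partial DFA from state 0: repeatedly fix the first undefined (state, symbol) met by the shortest-then-alphabetical prefix, trying targets in increasing order and rejecting any under which an Accept and a Reject string meet in one state with the same remainder; add a state when all current targets are rejected. Accepting states are where Accept strings end.
a: 0a undefined. 0a->0: no, aaa/aa meet in 0. Open state 1: 0a->1.
b: 0b undefined. 0b->0: no, bbaa/aa meet in 1 with "a" left. 0b->1: ok.
aa: 1a undefined. 1a->0: ok.
ab: 1b undefined. 1b->0: no, b/abaaa meet in 1. 1b->1: ok.
All examples now run through 2 states with every (state, symbol) defined. Accept strings end in {1}, Reject strings end in {0}; accept={1}.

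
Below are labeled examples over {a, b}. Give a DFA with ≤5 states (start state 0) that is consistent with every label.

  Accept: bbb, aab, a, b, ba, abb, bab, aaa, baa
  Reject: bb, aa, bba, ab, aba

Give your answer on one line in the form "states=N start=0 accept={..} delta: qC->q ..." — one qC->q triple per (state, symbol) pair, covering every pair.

Grow the machine one transition at a time. Run the examples from 0; the earliest place one falls off (shortest prefix, ties alphabetical) gets sent to the lowest-numbered state that keeps every Accept/Reject pair distinguishable — a pair clashes when both reach the same state with identical unread suffix — and to a fresh state only if none does.
a: 0a undefined. 0a->0: no, aab/ab meet in 0 with "b" left. Open state 1: 0a->1.
b: 0b undefined. 0b->0: no, bbb/bb meet in 0. 0b->1: no, ba/aa meet in 1 with "a" left. Open state 2: 0b->2.
aa: 1a undefined. 1a->0: ok.
ab: 1b undefined. 1b->0: no, a/aba meet in 1. 1b->1: no, a/ab meet in 1. 1b->2: no, aab/ab meet in 2. Open state 3: 1b->3.
ba: 2a undefined. 2a->0: no, ba/aa meet in 0. 2a->1: no, bab/ab meet in 3. 2a->2: no, bab/bb meet in 2 with "b" left. 2a->3: no, ba/ab meet in 3. Open state 4: 2a->4.
bb: 2b undefined. 2b->0: no, a/bba meet in 1. 2b->1: no, bbb/ab meet in 3. 2b->2: no, bbb/bb meet in 2. 2b->3: ok.
aba: 3a undefined. 3a->0: ok.
abb: 3b undefined. 3b->0: no, bbb/aa meet in 0. 3b->1: ok.
baa: 4a undefined. 4a->0: no, baa/aa meet in 0. 4a->1: ok.
bab: 4b undefined. 4b->0: no, bab/aa meet in 0. 4b->1: ok.
All examples now run through 5 states with every (state, symbol) defined. Accept strings end in {1,2,4}, Reject strings end in {0,3}; accept={1,2,4}.

states=5 start=0 accept={1,2,4} delta: 0a->1 0b->2 1a->0 1b->3 2a->4 2b->3 3a->0 3b->1 4a->1 4b->1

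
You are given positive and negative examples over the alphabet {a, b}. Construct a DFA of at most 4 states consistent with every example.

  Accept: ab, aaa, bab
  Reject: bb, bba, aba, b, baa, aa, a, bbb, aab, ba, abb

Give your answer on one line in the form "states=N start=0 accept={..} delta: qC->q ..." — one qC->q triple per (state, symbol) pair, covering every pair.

Grow the machine one transition at a time. Run the examples from 0; the earliest place one falls off (shortest prefix, ties alphabetical) gets sent to the lowest-numbered state that keeps every Accept/Reject pair distinguishable — a pair clashes when both reach the same state with identical unread suffix — and to a fresh state only if none does.
a: 0a undefined. 0a->0: no, ab/b meet in 0 with "b" left. Open state 1: 0a->1.
b: 0b undefined. 0b->0: ok.
aa: 1a undefined. 1a->0: no, aaa/bba meet in 1. 1a->1: no, ab/aab meet in 1 with "b" left. Open state 2: 1a->2.
ab: 1b undefined. 1b->0: no, ab/bb meet in 0. 1b->1: no, ab/bba meet in 1. 1b->2: no, ab/baa meet in 2. Open state 3: 1b->3.
aaa: 2a undefined. 2a->0: no, aaa/bb meet in 0. 2a->1: no, aaa/bba meet in 1. 2a->2: no, aaa/baa meet in 2. 2a->3: ok.
aab: 2b undefined. 2b->0: ok.
aba: 3a undefined. 3a->0: ok.
abb: 3b undefined. 3b->0: ok.
All examples now run through 4 states with every (state, symbol) defined. Accept strings end in {3}, Reject strings end in {0,1,2}; accept={3}.

states=4 start=0 accept={3} delta: 0a->1 0b->0 1a->2 1b->3 2a->3 2b->0 3a->0 3b->0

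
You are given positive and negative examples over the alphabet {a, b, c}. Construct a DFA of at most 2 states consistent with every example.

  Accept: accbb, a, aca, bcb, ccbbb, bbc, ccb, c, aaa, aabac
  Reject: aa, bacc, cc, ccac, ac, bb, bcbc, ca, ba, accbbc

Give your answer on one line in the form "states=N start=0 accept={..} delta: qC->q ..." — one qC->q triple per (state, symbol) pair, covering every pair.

states=2 start=0 accept={1} delta: 0a->1 0b->1 0c->1 1a->0 1b->0 1c->0

State merging on the prefix tree: take the shortest (then alphabetical) example prefix whose next move is undefined and point that move at state 0, else 1, else 2, ...; a target is out if some Accept/Reject pair would then sit in one state with the same input left (inseparable). If every existing state is out, open a new one.
a: 0a undefined. 0a->0: no, a/aa meet in 0. Open state 1: 0a->1.
b: 0b undefined. 0b->0: no, a/ba meet in 1. 0b->1: ok.
c: 0c undefined. 0c->0: no, a/ca meet in 1. 0c->1: ok.
aa: 1a undefined. 1a->0: ok.
ac: 1c undefined. 1c->0: ok.
bb: 1b undefined. 1b->0: ok.
All examples now run through 2 states with every (state, symbol) defined. Accept strings end in {1}, Reject strings end in {0}; accept={1}.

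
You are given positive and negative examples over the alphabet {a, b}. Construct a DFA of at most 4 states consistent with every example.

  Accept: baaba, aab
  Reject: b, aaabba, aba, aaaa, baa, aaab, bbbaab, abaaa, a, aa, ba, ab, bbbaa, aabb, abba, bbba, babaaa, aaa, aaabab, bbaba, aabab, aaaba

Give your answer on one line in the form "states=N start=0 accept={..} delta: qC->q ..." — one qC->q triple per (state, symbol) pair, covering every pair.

states=4 start=0 accept={3} delta: 0a->1 0b->2 1a->2 1b->0 2a->1 2b->3 3a->3 3b->1

Grow the machine one transition at a time. Run the examples from 0; the earliest place one falls off (shortest prefix, ties alphabetical) gets sent to the lowest-numbered state that keeps every Accept/Reject pair distinguishable — a pair clashes when both reach the same state with identical unread suffix — and to a fresh state only if none does.
a: 0a undefined. 0a->0: no, aab/b meet in 0 with "b" left. Open state 1: 0a->1.
b: 0b undefined. 0b->0: no, aab/bbbaab meet in 1 with "ab" left. 0b->1: no, baaba/aaaba meet in 1 with "aaba" left. Open state 2: 0b->2.
aa: 1a undefined. 1a->0: no, aab/b meet in 2. 1a->1: no, aab/aaab meet in 1 with "b" left. 1a->2: ok.
ab: 1b undefined. 1b->0: ok.
ba: 2a undefined. 2a->0: no, baaba/aba meet in 1. 2a->1: ok.
bb: 2b undefined. 2b->0: no, baaba/aaabba meet in 1. 2b->1: no, baaba/b meet in 2. 2b->2: no, baaba/aaabba meet in 1. Open state 3: 2b->3.
bba: 3a undefined. 3a->0: no, baaba/aaab meet in 0. 3a->1: no, baaba/aaabba meet in 1. 3a->2: no, baaba/b meet in 2. 3a->3: ok.
bbb: 3b undefined. 3b->0: no, baaba/bbbaab meet in 3. 3b->1: ok.
All examples now run through 4 states with every (state, symbol) defined. Accept strings end in {3}, Reject strings end in {0,1,2}; accept={3}.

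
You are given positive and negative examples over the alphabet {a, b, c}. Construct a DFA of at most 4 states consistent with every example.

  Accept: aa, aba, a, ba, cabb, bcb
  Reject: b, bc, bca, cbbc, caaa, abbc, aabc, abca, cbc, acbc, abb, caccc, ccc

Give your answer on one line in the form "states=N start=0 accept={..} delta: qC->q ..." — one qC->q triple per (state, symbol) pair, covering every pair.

Grow the machine one transition at a time. Run the examples from 0; the earliest place one falls off (shortest prefix, ties alphabetical) gets sent to the lowest-numbered state that keeps every Accept/Reject pair distinguishable — a pair clashes when both reach the same state with identical unread suffix — and to a fresh state only if none does.
a: 0a undefined. 0a->0: ok.
b: 0b undefined. 0b->0: no, aa/b meet in 0. Open state 1: 0b->1.
c: 0c undefined. 0c->0: no, aa/caaa meet in 0. 0c->1: ok.
ba: 1a undefined. 1a->0: no, aa/caaa meet in 0. 1a->1: no, aba/b meet in 1. Open state 2: 1a->2.
bc: 1c undefined. 1c->0: no, aa/bc meet in 0. 1c->1: no, aba/bca meet in 2. 1c->2: no, aba/bc meet in 2. Open state 3: 1c->3.
cb: 1b undefined. 1b->0: no, aa/abb meet in 0. 1b->1: ok.
bca: 3a undefined. 3a->0: no, aa/bca meet in 0. 3a->1: ok.
bcb: 3b undefined. 3b->0: ok.
caa: 2a undefined. 2a->0: no, aa/caaa meet in 0. 2a->1: no, aba/caaa meet in 2. 2a->2: no, aba/caaa meet in 2. 2a->3: ok.
cab: 2b undefined. 2b->0: no, cabb/b meet in 1. 2b->1: no, cabb/b meet in 1. 2b->2: ok.
cac: 2c undefined. 2c->0: ok.
ccc: 3c undefined. 3c->0: no, aa/ccc meet in 0. 3c->1: ok.
All examples now run through 4 states with every (state, symbol) defined. Accept strings end in {0,2}, Reject strings end in {1,3}; accept={0,2}.

states=4 start=0 accept={0,2} delta: 0a->0 0b->1 0c->1 1a->2 1b->1 1c->3 2a->3 2b->2 2c->0 3a->1 3b->0 3c->1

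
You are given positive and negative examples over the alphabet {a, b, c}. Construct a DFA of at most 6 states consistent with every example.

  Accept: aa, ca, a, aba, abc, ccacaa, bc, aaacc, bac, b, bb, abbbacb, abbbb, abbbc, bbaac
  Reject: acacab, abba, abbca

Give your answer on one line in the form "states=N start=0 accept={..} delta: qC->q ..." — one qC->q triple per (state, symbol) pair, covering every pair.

Fold the examples into a partial DFA from state 0: repeatedly fix the first undefined (state, symbol) met by the shortest-then-alphabetical prefix, trying targets in increasing order and rejecting any under which an Accept and a Reject string meet in one state with the same remainder; add a state when all current targets are rejected. Accepting states are where Accept strings end.
a: 0a undefined. 0a->0: ok.
b: 0b undefined. 0b->0: no, aa/abba meet in 0. Open state 1: 0b->1.
c: 0c undefined. 0c->0: no, b/acacab meet in 1. 0c->1: ok.
ba: 1a undefined. 1a->0: no, bac/acacab meet in 1. 1a->1: ok.
bb: 1b undefined. 1b->0: no, aa/abba meet in 0. 1b->1: no, ca/abba meet in 1. Open state 2: 1b->2.
bc: 1c undefined. 1c->0: no, ca/acacab meet in 1. 1c->1: no, bb/acacab meet in 2. 1c->2: ok.
bba: 2a undefined. 2a->0: no, aa/abba meet in 0. 2a->1: no, ca/abba meet in 1. 2a->2: no, abc/abba meet in 2. Open state 3: 2a->3.
abbb: 2b undefined. 2b->0: ok.
abbc: 2c undefined. 2c->0: no, aa/abbca meet in 0. 2c->1: no, ca/abbca meet in 1. 2c->2: ok.
bbaa: 3a undefined. 3a->0: ok.
ccac: 3c undefined. 3c->0: ok.
acacab: 3b undefined. 3b->0: no, aa/acacab meet in 0. 3b->1: no, ca/acacab meet in 1. 3b->2: no, abc/acacab meet in 2. 3b->3: ok.
All examples now run through 4 states with every (state, symbol) defined. Accept strings end in {0,1,2}, Reject strings end in {3}; accept={0,1,2}.

states=4 start=0 accept={0,1,2} delta: 0a->0 0b->1 0c->1 1a->1 1b->2 1c->2 2a->3 2b->0 2c->2 3a->0 3b->3 3c->0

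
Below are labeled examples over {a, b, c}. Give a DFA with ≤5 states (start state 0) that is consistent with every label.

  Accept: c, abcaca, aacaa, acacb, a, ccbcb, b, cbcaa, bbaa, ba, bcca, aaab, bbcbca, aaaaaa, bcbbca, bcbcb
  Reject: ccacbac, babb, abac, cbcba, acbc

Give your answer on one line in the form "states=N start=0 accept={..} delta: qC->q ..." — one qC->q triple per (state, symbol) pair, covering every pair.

states=5 start=0 accept={0,1,4} delta: 0a->0 0b->1 0c->0 1a->1 1b->2 1c->3 2a->0 2b->2 2c->0 3a->0 3b->4 3c->0 4a->2 4b->0 4c->0

Fold the examples into a partial DFA from state 0: repeatedly fix the first undefined (state, symbol) met by the shortest-then-alphabetical prefix, trying targets in increasing order and rejecting any under which an Accept and a Reject string meet in one state with the same remainder; add a state when all current targets are rejected. Accepting states are where Accept strings end.
a: 0a undefined. 0a->0: ok.
b: 0b undefined. 0b->0: no, c/abac meet in 0 with "c" left. Open state 1: 0b->1.
c: 0c undefined. 0c->0: ok.
ba: 1a undefined. 1a->0: no, c/ccacbac meet in 0. 1a->1: ok.
bb: 1b undefined. 1b->0: no, acacb/babb meet in 1. 1b->1: no, acacb/babb meet in 1. Open state 2: 1b->2.
bc: 1c undefined. 1c->0: no, c/ccacbac meet in 0. 1c->1: no, abcaca/ccacbac meet in 1. 1c->2: no, ccbcb/babb meet in 2 with "b" left. Open state 3: 1c->3.
bba: 2a undefined. 2a->0: ok.
bbc: 2c undefined. 2c->0: ok.
bcb: 3b undefined. 3b->0: no, c/cbcba meet in 0. 3b->1: no, acacb/cbcba meet in 1. 3b->2: no, c/cbcba meet in 0. 3b->3: no, ccbcb/ccacbac meet in 3. Open state 4: 3b->4.
bcc: 3c undefined. 3c->0: ok.
abca: 3a undefined. 3a->0: ok.
babb: 2b undefined. 2b->0: no, c/babb meet in 0. 2b->1: no, acacb/babb meet in 1. 2b->2: ok.
bcbb: 4b undefined. 4b->0: ok.
bcbc: 4c undefined. 4c->0: ok.
cbcba: 4a undefined. 4a->0: no, c/cbcba meet in 0. 4a->1: no, acacb/cbcba meet in 1. 4a->2: ok.
All examples now run through 5 states with every (state, symbol) defined. Accept strings end in {0,1,4}, Reject strings end in {2,3}; accept={0,1,4}.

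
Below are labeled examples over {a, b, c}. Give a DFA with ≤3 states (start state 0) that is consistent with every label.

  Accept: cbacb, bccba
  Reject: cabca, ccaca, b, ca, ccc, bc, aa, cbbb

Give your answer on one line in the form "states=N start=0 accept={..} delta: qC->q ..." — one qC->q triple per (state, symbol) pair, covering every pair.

states=3 start=0 accept={2} delta: 0a->0 0b->0 0c->1 1a->0 1b->2 1c->1 2a->2 2b->0 2c->1

Fold the examples into a partial DFA from state 0: repeatedly fix the first undefined (state, symbol) met by the shortest-then-alphabetical prefix, trying targets in increasing order and rejecting any under which an Accept and a Reject string meet in one state with the same remainder; add a state when all current targets are rejected. Accepting states are where Accept strings end.
a: 0a undefined. 0a->0: ok.
b: 0b undefined. 0b->0: ok.
c: 0c undefined. 0c->0: no, cbacb/cabca meet in 0. Open state 1: 0c->1.
ca: 1a undefined. 1a->0: ok.
cb: 1b undefined. 1b->0: no, cbacb/cabca meet in 0. 1b->1: no, cbacb/bc meet in 1. Open state 2: 1b->2.
cc: 1c undefined. 1c->0: no, bccba/cabca meet in 0. 1c->1: ok.
cba: 2a undefined. 2a->0: no, bccba/cabca meet in 0. 2a->1: no, bccba/ccc meet in 1. 2a->2: ok.
cbb: 2b undefined. 2b->0: ok.
cbac: 2c undefined. 2c->0: no, cbacb/cabca meet in 0. 2c->1: ok.
All examples now run through 3 states with every (state, symbol) defined. Accept strings end in {2}, Reject strings end in {0,1}; accept={2}.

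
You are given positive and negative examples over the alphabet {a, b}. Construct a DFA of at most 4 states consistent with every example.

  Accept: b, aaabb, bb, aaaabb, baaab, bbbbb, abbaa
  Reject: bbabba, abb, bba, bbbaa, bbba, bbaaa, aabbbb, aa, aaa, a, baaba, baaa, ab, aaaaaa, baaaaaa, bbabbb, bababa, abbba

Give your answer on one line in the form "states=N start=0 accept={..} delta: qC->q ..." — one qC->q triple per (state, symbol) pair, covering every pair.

Grow the machine one transition at a time. Run the examples from 0; the earliest place one falls off (shortest prefix, ties alphabetical) gets sent to the lowest-numbered state that keeps every Accept/Reject pair distinguishable — a pair clashes when both reach the same state with identical unread suffix — and to a fresh state only if none does.
a: 0a undefined. 0a->0: no, b/ab meet in 0 with "b" left. Open state 1: 0a->1.
b: 0b undefined. 0b->0: ok.
aa: 1a undefined. 1a->0: no, b/bbbaa meet in 0. 1a->1: no, aaabb/abb meet in 1 with "bb" left. Open state 2: 1a->2.
ab: 1b undefined. 1b->0: no, b/abb meet in 0. 1b->1: no, abbaa/bbaaa meet in 2 with "a" left. 1b->2: ok.
aaa: 2a undefined. 2a->0: no, b/bbaaa meet in 0. 2a->1: no, aaabb/abb meet in 2 with "b" left. 2a->2: no, aaabb/bbabbb meet in 2 with "bb" left. Open state 3: 2a->3.
aab: 2b undefined. 2b->0: no, b/abb meet in 0. 2b->1: no, abbaa/bbaaa meet in 3. 2b->2: ok.
aaaa: 3a undefined. 3a->0: ok.
aaab: 3b undefined. 3b->0: ok.
All examples now run through 4 states with every (state, symbol) defined. Accept strings end in {0}, Reject strings end in {1,2,3}; accept={0}.

states=4 start=0 accept={0} delta: 0a->1 0b->0 1a->2 1b->2 2a->3 2b->2 3a->0 3b->0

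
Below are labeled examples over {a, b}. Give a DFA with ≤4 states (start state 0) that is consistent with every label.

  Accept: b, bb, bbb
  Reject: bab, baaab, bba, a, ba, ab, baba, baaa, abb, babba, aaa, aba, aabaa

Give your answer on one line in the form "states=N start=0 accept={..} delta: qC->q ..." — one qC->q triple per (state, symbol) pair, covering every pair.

states=2 start=0 accept={0} delta: 0a->1 0b->0 1a->1 1b->1

State merging on the prefix tree: take the shortest (then alphabetical) example prefix whose next move is undefined and point that move at state 0, else 1, else 2, ...; a target is out if some Accept/Reject pair would then sit in one state with the same input left (inseparable). If every existing state is out, open a new one.
a: 0a undefined. 0a->0: no, b/ab meet in 0 with "b" left. Open state 1: 0a->1.
b: 0b undefined. 0b->0: ok.
aa: 1a undefined. 1a->0: no, b/aabaa meet in 0. 1a->1: ok.
ab: 1b undefined. 1b->0: no, b/bab meet in 0. 1b->1: ok.
All examples now run through 2 states with every (state, symbol) defined. Accept strings end in {0}, Reject strings end in {1}; accept={0}.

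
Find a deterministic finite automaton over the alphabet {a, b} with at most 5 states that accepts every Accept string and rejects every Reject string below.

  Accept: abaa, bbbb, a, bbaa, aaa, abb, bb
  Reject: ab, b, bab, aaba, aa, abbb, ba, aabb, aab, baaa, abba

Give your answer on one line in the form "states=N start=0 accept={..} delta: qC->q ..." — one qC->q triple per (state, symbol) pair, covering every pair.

states=5 start=0 accept={1} delta: 0a->1 0b->2 1a->3 1b->2 2a->0 2b->1 3a->1 3b->4 4a->0 4b->0

State merging on the prefix tree: take the shortest (then alphabetical) example prefix whose next move is undefined and point that move at state 0, else 1, else 2, ...; a target is out if some Accept/Reject pair would then sit in one state with the same input left (inseparable). If every existing state is out, open a new one.
a: 0a undefined. 0a->0: no, a/aa meet in 0. Open state 1: 0a->1.
b: 0b undefined. 0b->0: no, bbbb/b meet in 0. 0b->1: no, bbbb/abbb meet in 1 with "bbb" left. Open state 2: 0b->2.
aa: 1a undefined. 1a->0: no, bb/aabb meet in 2 with "b" left. 1a->1: no, a/aa meet in 1. 1a->2: no, aaa/ba meet in 2 with "a" left. Open state 3: 1a->3.
ab: 1b undefined. 1b->0: no, abaa/aa meet in 3. 1b->1: no, a/ab meet in 1. 1b->2: ok.
ba: 2a undefined. 2a->0: ok.
bb: 2b undefined. 2b->0: no, abaa/abba meet in 1. 2b->1: ok.
aaa: 3a undefined. 3a->0: no, bbaa/ba meet in 0. 3a->1: ok.
aab: 3b undefined. 3b->0: no, abaa/aaba meet in 1. 3b->1: no, abaa/aab meet in 1. 3b->2: no, abaa/aabb meet in 1. 3b->3: no, abaa/aaba meet in 1. Open state 4: 3b->4.
aaba: 4a undefined. 4a->0: ok.
aabb: 4b undefined. 4b->0: ok.
All examples now run through 5 states with every (state, symbol) defined. Accept strings end in {1}, Reject strings end in {0,2,3,4}; accept={1}.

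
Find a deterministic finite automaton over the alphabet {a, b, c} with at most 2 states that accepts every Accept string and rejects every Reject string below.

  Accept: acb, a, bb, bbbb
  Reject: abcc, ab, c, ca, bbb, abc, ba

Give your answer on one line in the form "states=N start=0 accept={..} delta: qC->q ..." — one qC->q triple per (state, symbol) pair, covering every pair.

Fold the examples into a partial DFA from state 0: repeatedly fix the first undefined (state, symbol) met by the shortest-then-alphabetical prefix, trying targets in increasing order and rejecting any under which an Accept and a Reject string meet in one state with the same remainder; add a state when all current targets are rejected. Accepting states are where Accept strings end.
a: 0a undefined. 0a->0: ok.
b: 0b undefined. 0b->0: no, a/ab meet in 0. Open state 1: 0b->1.
c: 0c undefined. 0c->0: no, acb/ab meet in 1. 0c->1: ok.
ba: 1a undefined. 1a->0: no, a/ca meet in 0. 1a->1: ok.
bb: 1b undefined. 1b->0: ok.
abc: 1c undefined. 1c->0: no, acb/abc meet in 0. 1c->1: ok.
All examples now run through 2 states with every (state, symbol) defined. Accept strings end in {0}, Reject strings end in {1}; accept={0}.

states=2 start=0 accept={0} delta: 0a->0 0b->1 0c->1 1a->1 1b->0 1c->1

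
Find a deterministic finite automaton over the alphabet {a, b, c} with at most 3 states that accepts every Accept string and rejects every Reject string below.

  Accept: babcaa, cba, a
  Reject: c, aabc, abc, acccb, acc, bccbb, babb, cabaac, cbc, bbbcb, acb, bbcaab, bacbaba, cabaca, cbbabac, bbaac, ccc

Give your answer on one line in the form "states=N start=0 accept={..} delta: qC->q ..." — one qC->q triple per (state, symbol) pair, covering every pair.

State merging on the prefix tree: take the shortest (then alphabetical) example prefix whose next move is undefined and point that move at state 0, else 1, else 2, ...; a target is out if some Accept/Reject pair would then sit in one state with the same input left (inseparable). If every existing state is out, open a new one.
a: 0a undefined. 0a->0: ok.
b: 0b undefined. 0b->0: no, a/babb meet in 0. Open state 1: 0b->1.
c: 0c undefined. 0c->0: no, a/c meet in 0. 0c->1: ok.
ba: 1a undefined. 1a->0: no, a/cabaca meet in 0. 1a->1: ok.
bb: 1b undefined. 1b->0: no, babcaa/c meet in 1. 1b->1: no, cba/c meet in 1. Open state 2: 1b->2.
bc: 1c undefined. 1c->0: no, cba/bacbaba meet in 2 with "a" left. 1c->1: ok.
bba: 2a undefined. 2a->0: ok.
bbb: 2b undefined. 2b->0: no, cba/bccbb meet in 0. 2b->1: ok.
bbc: 2c undefined. 2c->0: no, babcaa/cbc meet in 0. 2c->1: no, babcaa/c meet in 1. 2c->2: ok.
All examples now run through 3 states with every (state, symbol) defined. Accept strings end in {0}, Reject strings end in {1,2}; accept={0}.

states=3 start=0 accept={0} delta: 0a->0 0b->1 0c->1 1a->1 1b->2 1c->1 2a->0 2b->1 2c->2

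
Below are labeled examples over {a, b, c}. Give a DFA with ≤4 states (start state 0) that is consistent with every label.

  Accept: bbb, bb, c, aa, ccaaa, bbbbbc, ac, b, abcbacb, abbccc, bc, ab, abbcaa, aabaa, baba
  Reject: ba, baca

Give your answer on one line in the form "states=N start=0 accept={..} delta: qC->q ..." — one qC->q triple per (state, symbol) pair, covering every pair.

Grow the machine one transition at a time. Run the examples from 0; the earliest place one falls off (shortest prefix, ties alphabetical) gets sent to the lowest-numbered state that keeps every Accept/Reject pair distinguishable — a pair clashes when both reach the same state with identical unread suffix — and to a fresh state only if none does.
a: 0a undefined. 0a->0: ok.
b: 0b undefined. 0b->0: no, bbb/ba meet in 0. Open state 1: 0b->1.
c: 0c undefined. 0c->0: ok.
ba: 1a undefined. 1a->0: no, c/ba meet in 0. 1a->1: no, b/ba meet in 1. Open state 2: 1a->2.
bb: 1b undefined. 1b->0: ok.
bc: 1c undefined. 1c->0: ok.
bab: 2b undefined. 2b->0: ok.
bac: 2c undefined. 2c->0: no, bb/baca meet in 0. 2c->1: ok.
aabaa: 2a undefined. 2a->0: ok.
All examples now run through 3 states with every (state, symbol) defined. Accept strings end in {0,1}, Reject strings end in {2}; accept={0,1}.

states=3 start=0 accept={0,1} delta: 0a->0 0b->1 0c->0 1a->2 1b->0 1c->0 2a->0 2b->0 2c->1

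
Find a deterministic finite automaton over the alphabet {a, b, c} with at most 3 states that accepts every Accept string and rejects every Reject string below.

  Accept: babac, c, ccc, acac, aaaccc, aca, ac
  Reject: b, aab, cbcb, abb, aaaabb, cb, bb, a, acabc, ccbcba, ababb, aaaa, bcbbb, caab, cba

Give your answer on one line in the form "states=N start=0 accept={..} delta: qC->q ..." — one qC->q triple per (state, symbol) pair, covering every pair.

states=3 start=0 accept={1} delta: 0a->0 0b->0 0c->1 1a->1 1b->2 1c->1 2a->0 2b->0 2c->0

Fold the examples into a partial DFA from state 0: repeatedly fix the first undefined (state, symbol) met by the shortest-then-alphabetical prefix, trying targets in increasing order and rejecting any under which an Accept and a Reject string meet in one state with the same remainder; add a state when all current targets are rejected. Accepting states are where Accept strings end.
a: 0a undefined. 0a->0: ok.
b: 0b undefined. 0b->0: ok.
c: 0c undefined. 0c->0: no, babac/b meet in 0. Open state 1: 0c->1.
ca: 1a undefined. 1a->0: no, babac/acabc meet in 1. 1a->1: ok.
cb: 1b undefined. 1b->0: no, babac/acabc meet in 1. 1b->1: no, babac/cb meet in 1. Open state 2: 1b->2.
cc: 1c undefined. 1c->0: no, acac/b meet in 0. 1c->1: ok.
cba: 2a undefined. 2a->0: ok.
cbc: 2c undefined. 2c->0: ok.
bcbb: 2b undefined. 2b->0: ok.
All examples now run through 3 states with every (state, symbol) defined. Accept strings end in {1}, Reject strings end in {0,2}; accept={1}.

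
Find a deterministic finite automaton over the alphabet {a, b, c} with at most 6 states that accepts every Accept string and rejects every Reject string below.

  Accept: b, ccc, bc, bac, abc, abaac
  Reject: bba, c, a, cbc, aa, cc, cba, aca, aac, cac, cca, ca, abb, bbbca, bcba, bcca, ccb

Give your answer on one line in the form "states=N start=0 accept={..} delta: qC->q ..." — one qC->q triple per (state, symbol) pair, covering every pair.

states=5 start=0 accept={1,3} delta: 0a->0 0b->1 0c->2 1a->1 1b->0 1c->3 2a->0 2b->0 2c->4 3a->0 3b->0 3c->0 4a->0 4b->0 4c->1

Fold the examples into a partial DFA from state 0: repeatedly fix the first undefined (state, symbol) met by the shortest-then-alphabetical prefix, trying targets in increasing order and rejecting any under which an Accept and a Reject string meet in one state with the same remainder; add a state when all current targets are rejected. Accepting states are where Accept strings end.
a: 0a undefined. 0a->0: ok.
b: 0b undefined. 0b->0: no, b/bba meet in 0. Open state 1: 0b->1.
c: 0c undefined. 0c->0: no, b/ccb meet in 1. 0c->1: no, b/c meet in 1. Open state 2: 0c->2.
ba: 1a undefined. 1a->0: no, bac/c meet in 2. 1a->1: ok.
bb: 1b undefined. 1b->0: ok.
bc: 1c undefined. 1c->0: no, b/bcba meet in 1. 1c->1: no, b/bbbca meet in 1. 1c->2: no, bc/c meet in 2. Open state 3: 1c->3.
ca: 2a undefined. 2a->0: ok.
cb: 2b undefined. 2b->0: ok.
cc: 2c undefined. 2c->0: no, b/ccb meet in 1. 2c->1: no, b/cc meet in 1. 2c->2: no, ccc/c meet in 2. 2c->3: no, bc/cc meet in 3. Open state 4: 2c->4.
bcb: 3b undefined. 3b->0: ok.
bcc: 3c undefined. 3c->0: ok.
cca: 4a undefined. 4a->0: ok.
ccb: 4b undefined. 4b->0: ok.
ccc: 4c undefined. 4c->0: no, ccc/bba meet in 0. 4c->1: ok.
bbbca: 3a undefined. 3a->0: ok.
All examples now run through 5 states with every (state, symbol) defined. Accept strings end in {1,3}, Reject strings end in {0,2,4}; accept={1,3}.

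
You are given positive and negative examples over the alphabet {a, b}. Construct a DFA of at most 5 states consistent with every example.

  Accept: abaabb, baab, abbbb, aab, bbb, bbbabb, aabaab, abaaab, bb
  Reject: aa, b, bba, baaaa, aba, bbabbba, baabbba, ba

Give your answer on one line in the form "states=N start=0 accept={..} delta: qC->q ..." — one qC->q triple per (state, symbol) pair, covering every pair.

states=3 start=0 accept={2} delta: 0a->1 0b->1 1a->1 1b->2 2a->0 2b->2

Fold the examples into a partial DFA from state 0: repeatedly fix the first undefined (state, symbol) met by the shortest-then-alphabetical prefix, trying targets in increasing order and rejecting any under which an Accept and a Reject string meet in one state with the same remainder; add a state when all current targets are rejected. Accepting states are where Accept strings end.
a: 0a undefined. 0a->0: no, aab/b meet in 0 with "b" left. Open state 1: 0a->1.
b: 0b undefined. 0b->0: no, bbb/b meet in 0. 0b->1: ok.
aa: 1a undefined. 1a->0: no, aab/b meet in 1. 1a->1: ok.
ab: 1b undefined. 1b->0: no, abaabb/aa meet in 1. 1b->1: no, abaabb/aa meet in 1. Open state 2: 1b->2.
aba: 2a undefined. 2a->0: ok.
abb: 2b undefined. 2b->0: no, abaabb/bba meet in 0. 2b->1: no, abaabb/aa meet in 1. 2b->2: ok.
All examples now run through 3 states with every (state, symbol) defined. Accept strings end in {2}, Reject strings end in {0,1}; accept={2}.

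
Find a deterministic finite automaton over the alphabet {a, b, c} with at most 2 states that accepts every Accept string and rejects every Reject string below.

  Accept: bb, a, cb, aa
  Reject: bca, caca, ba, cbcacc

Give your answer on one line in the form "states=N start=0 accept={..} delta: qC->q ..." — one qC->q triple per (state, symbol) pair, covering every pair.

State merging on the prefix tree: take the shortest (then alphabetical) example prefix whose next move is undefined and point that move at state 0, else 1, else 2, ...; a target is out if some Accept/Reject pair would then sit in one state with the same input left (inseparable). If every existing state is out, open a new one.
a: 0a undefined. 0a->0: ok.
b: 0b undefined. 0b->0: no, bb/ba meet in 0. Open state 1: 0b->1.
c: 0c undefined. 0c->0: no, a/caca meet in 0. 0c->1: ok.
ba: 1a undefined. 1a->0: no, a/caca meet in 0. 1a->1: ok.
bb: 1b undefined. 1b->0: ok.
bc: 1c undefined. 1c->0: no, bb/bca meet in 0. 1c->1: ok.
All examples now run through 2 states with every (state, symbol) defined. Accept strings end in {0}, Reject strings end in {1}; accept={0}.

states=2 start=0 accept={0} delta: 0a->0 0b->1 0c->1 1a->1 1b->0 1c->1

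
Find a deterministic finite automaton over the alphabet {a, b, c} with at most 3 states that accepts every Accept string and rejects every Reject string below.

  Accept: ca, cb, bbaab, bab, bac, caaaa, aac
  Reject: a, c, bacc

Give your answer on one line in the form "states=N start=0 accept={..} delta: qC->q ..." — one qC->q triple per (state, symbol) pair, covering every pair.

states=3 start=0 accept={0,2} delta: 0a->1 0b->0 0c->1 1a->2 1b->0 1c->0 2a->0 2b->0 2c->0

Fold the examples into a partial DFA from state 0: repeatedly fix the first undefined (state, symbol) met by the shortest-then-alphabetical prefix, trying targets in increasing order and rejecting any under which an Accept and a Reject string meet in one state with the same remainder; add a state when all current targets are rejected. Accepting states are where Accept strings end.
a: 0a undefined. 0a->0: no, aac/c meet in 0 with "c" left. Open state 1: 0a->1.
b: 0b undefined. 0b->0: ok.
c: 0c undefined. 0c->0: no, ca/a meet in 1. 0c->1: ok.
aa: 1a undefined. 1a->0: no, caaaa/a meet in 1. 1a->1: no, ca/a meet in 1. Open state 2: 1a->2.
cb: 1b undefined. 1b->0: ok.
aac: 2c undefined. 2c->0: ok.
bac: 1c undefined. 1c->0: ok.
caa: 2a undefined. 2a->0: ok.
bbaab: 2b undefined. 2b->0: ok.
All examples now run through 3 states with every (state, symbol) defined. Accept strings end in {0,2}, Reject strings end in {1}; accept={0,2}.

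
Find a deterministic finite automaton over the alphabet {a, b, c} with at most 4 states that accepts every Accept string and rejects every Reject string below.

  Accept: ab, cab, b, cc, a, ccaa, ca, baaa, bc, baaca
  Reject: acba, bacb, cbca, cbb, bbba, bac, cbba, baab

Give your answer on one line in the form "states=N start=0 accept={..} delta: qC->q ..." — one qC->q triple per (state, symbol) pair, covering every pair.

Grow the machine one transition at a time. Run the examples from 0; the earliest place one falls off (shortest prefix, ties alphabetical) gets sent to the lowest-numbered state that keeps every Accept/Reject pair distinguishable — a pair clashes when both reach the same state with identical unread suffix — and to a fresh state only if none does.
a: 0a undefined. 0a->0: ok.
b: 0b undefined. 0b->0: no, ab/bbba meet in 0. Open state 1: 0b->1.
c: 0c undefined. 0c->0: ok.
ba: 1a undefined. 1a->0: no, ab/bacb meet in 1. 1a->1: no, ab/acba meet in 1. Open state 2: 1a->2.
bb: 1b undefined. 1b->0: no, cc/cbb meet in 0. 1b->1: no, ab/cbb meet in 1. 1b->2: ok.
bc: 1c undefined. 1c->0: no, cc/cbca meet in 0. 1c->1: ok.
baa: 2a undefined. 2a->0: no, ab/baab meet in 1. 2a->1: no, ab/cbba meet in 1. 2a->2: no, baaa/acba meet in 2. Open state 3: 2a->3.
bac: 2c undefined. 2c->0: no, ab/bacb meet in 1. 2c->1: no, ab/bac meet in 1. 2c->2: ok.
bbb: 2b undefined. 2b->0: no, cc/bacb meet in 0. 2b->1: no, ab/bacb meet in 1. 2b->2: ok.
baaa: 3a undefined. 3a->0: ok.
baab: 3b undefined. 3b->0: no, cc/baab meet in 0. 3b->1: no, ab/baab meet in 1. 3b->2: ok.
baac: 3c undefined. 3c->0: ok.
All examples now run through 4 states with every (state, symbol) defined. Accept strings end in {0,1}, Reject strings end in {2,3}; accept={0,1}.

states=4 start=0 accept={0,1} delta: 0a->0 0b->1 0c->0 1a->2 1b->2 1c->1 2a->3 2b->2 2c->2 3a->0 3b->2 3c->0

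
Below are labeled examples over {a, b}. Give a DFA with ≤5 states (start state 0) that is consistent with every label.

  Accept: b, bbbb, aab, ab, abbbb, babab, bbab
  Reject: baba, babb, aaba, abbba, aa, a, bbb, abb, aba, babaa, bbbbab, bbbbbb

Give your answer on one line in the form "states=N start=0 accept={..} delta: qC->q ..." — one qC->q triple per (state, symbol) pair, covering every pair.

states=5 start=0 accept={1,4} delta: 0a->0 0b->1 1a->0 1b->2 2a->0 2b->3 3a->0 3b->4 4a->1 4b->1

Fold the examples into a partial DFA from state 0: repeatedly fix the first undefined (state, symbol) met by the shortest-then-alphabetical prefix, trying targets in increasing order and rejecting any under which an Accept and a Reject string meet in one state with the same remainder; add a state when all current targets are rejected. Accepting states are where Accept strings end.
a: 0a undefined. 0a->0: ok.
b: 0b undefined. 0b->0: no, b/baba meet in 0. Open state 1: 0b->1.
ba: 1a undefined. 1a->0: ok.
bb: 1b undefined. 1b->0: no, b/bbb meet in 1. 1b->1: no, b/babb meet in 1. Open state 2: 1b->2.
bba: 2a undefined. 2a->0: ok.
bbb: 2b undefined. 2b->0: no, b/bbbbab meet in 1. 2b->1: no, b/bbb meet in 1. 2b->2: no, b/bbbbab meet in 1. Open state 3: 2b->3.
bbbb: 3b undefined. 3b->0: no, b/bbbbab meet in 1. 3b->1: no, b/bbbbab meet in 1. 3b->2: no, b/bbbbab meet in 1. 3b->3: no, bbbb/bbb meet in 3. Open state 4: 3b->4.
abbba: 3a undefined. 3a->0: ok.
bbbba: 4a undefined. 4a->0: no, b/bbbbab meet in 1. 4a->1: ok.
bbbbb: 4b undefined. 4b->0: no, b/bbbbbb meet in 1. 4b->1: ok.
All examples now run through 5 states with every (state, symbol) defined. Accept strings end in {1,4}, Reject strings end in {0,2,3}; accept={1,4}.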